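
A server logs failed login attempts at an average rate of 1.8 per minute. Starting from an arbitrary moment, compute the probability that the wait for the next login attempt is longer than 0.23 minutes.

0.6610

The wait for the next event is exponential with rate λ = 1.8 per minute.
P(T > 0.23) = e^(−λt) = e^(−1.8 × 0.23) = e^(−0.414) ≈ 0.6610.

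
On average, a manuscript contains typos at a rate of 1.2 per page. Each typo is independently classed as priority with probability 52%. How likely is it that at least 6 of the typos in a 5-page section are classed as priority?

0.0965

Thinning: the typos that are classed as priority themselves form a Poisson process with rate 0.52 × 1.2 = 0.624 per page.
Over the interval, μ = 0.624 × 5 = 3.12 (a 5-page section = 5 pages).
P(N ≥ 6) = 1 − P(N ≤ 5) ≈ 0.0965.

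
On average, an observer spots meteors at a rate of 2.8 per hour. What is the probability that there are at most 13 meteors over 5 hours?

Over the interval, μ = 2.8 × 5 = 14 (5 hours).
P(N ≤ 13) = Σ_{j=0}^{13} e^(−μ) μ^j/j! ≈ 0.4644.

0.4644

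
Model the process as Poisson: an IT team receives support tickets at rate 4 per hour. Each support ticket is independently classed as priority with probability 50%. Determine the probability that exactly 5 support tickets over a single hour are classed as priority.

Thinning: the support tickets that are classed as priority themselves form a Poisson process with rate 0.5 × 4 = 2 per hour.
So μ = 2.
P(N = 5) = e^(−2) · 2^5/5! ≈ 0.0361.

0.0361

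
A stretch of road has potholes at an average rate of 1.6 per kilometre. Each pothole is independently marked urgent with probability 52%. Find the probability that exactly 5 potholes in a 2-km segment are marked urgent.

Thinning: the potholes that are marked urgent themselves form a Poisson process with rate 0.52 × 1.6 = 0.832 per kilometre.
Over the interval, μ = 0.832 × 2 = 1.664 (a 2-km segment = 2 kilometres).
P(N = 5) = e^(−1.664) · 1.664^5/5! ≈ 0.0201.

0.0201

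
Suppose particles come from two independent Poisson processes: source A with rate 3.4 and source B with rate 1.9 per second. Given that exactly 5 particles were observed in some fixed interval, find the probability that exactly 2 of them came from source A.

Given the total, each event is independently from source A with probability p = λ_A/(λ_A+λ_B) = 3.4/5.3 ≈ 0.6415.
So K ~ Binomial(5, 3.4/5.3): P(K = 2) = C(5,2) · (3.4/5.3)^2 · (1.9/5.3)^3 ≈ 0.1896.

0.1896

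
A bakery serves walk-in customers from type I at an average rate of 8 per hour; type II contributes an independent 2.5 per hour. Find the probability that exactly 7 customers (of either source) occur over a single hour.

Independent Poisson processes superpose: combined rate λ = 8 + 2.5 = 10.5 per hour.
So μ = 10.5.
P(N = 7) = e^(−10.5) · 10.5^7/7! ≈ 0.0769.

0.0769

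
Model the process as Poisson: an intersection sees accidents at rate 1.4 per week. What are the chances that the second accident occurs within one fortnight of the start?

0.7689

Over the interval, μ = 1.4 × 2 = 2.8 (a fortnight = 2 weeks).
The second arrival falls in the interval iff at least 2 events occur there: P(S_2 ≤ t) = P(N ≥ 2) = 1 − P(N ≤ 1) ≈ 0.7689.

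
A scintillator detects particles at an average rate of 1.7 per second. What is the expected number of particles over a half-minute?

51

E[N] = λt = 1.7 × 30 = 51 (a half-minute = 30 seconds).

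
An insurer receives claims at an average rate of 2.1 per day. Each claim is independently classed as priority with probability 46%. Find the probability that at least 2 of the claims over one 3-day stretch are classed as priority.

0.7851

Thinning: the claims that are classed as priority themselves form a Poisson process with rate 0.46 × 2.1 = 0.966 per day.
Over the interval, μ = 0.966 × 3 = 2.898 (a 3-day stretch = 3 days).
P(N ≥ 2) = 1 − P(N ≤ 1) ≈ 0.7851.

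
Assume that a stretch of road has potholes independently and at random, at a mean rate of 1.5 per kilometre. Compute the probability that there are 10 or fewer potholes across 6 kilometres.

0.7060

Over the interval, μ = 1.5 × 6 = 9 (6 kilometres).
P(N ≤ 10) = Σ_{j=0}^{10} e^(−μ) μ^j/j! ≈ 0.7060.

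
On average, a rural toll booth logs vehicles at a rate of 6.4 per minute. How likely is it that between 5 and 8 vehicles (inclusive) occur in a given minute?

With mean μ = 6.4 per minute,
P(5 ≤ N ≤ 8) = Σ_{j=5}^{8} e^(−6.4) · 6.4^j/j! ≈ 0.5682.

0.5682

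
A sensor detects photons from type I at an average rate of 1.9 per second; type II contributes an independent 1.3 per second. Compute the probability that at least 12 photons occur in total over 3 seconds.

0.2588

Independent Poisson processes superpose: combined rate λ = 1.9 + 1.3 = 3.2 per second.
Over the interval, μ = 3.2 × 3 = 9.6 (3 seconds).
P(N ≥ 12) = 1 − P(N ≤ 11) ≈ 0.2588.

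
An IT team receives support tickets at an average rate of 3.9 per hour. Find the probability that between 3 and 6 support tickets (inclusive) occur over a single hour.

0.6464

With mean μ = 3.9 per hour,
P(3 ≤ N ≤ 6) = Σ_{j=3}^{6} e^(−3.9) · 3.9^j/j! ≈ 0.6464.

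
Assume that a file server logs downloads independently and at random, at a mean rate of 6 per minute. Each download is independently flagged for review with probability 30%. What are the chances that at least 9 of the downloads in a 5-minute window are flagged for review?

0.5443

Thinning: the downloads that are flagged for review themselves form a Poisson process with rate 0.3 × 6 = 1.8 per minute.
Over the interval, μ = 1.8 × 5 = 9 (a 5-minute window = 5 minutes).
P(N ≥ 9) = 1 − P(N ≤ 8) ≈ 0.5443.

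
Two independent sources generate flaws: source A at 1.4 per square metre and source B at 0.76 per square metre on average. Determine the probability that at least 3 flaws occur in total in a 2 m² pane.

Independent Poisson processes superpose: combined rate λ = 1.4 + 0.76 = 2.16 per square metre.
Over the interval, μ = 2.16 × 2 = 4.32 (a 2 m² pane = 2 square metres).
P(N ≥ 3) = 1 − P(N ≤ 2) ≈ 0.8051.

0.8051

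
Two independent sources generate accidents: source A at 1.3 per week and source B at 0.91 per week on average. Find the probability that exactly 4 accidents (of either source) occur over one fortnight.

Independent Poisson processes superpose: combined rate λ = 1.3 + 0.91 = 2.21 per week.
Over the interval, μ = 2.21 × 2 = 4.42 (a fortnight = 2 weeks).
P(N = 4) = e^(−4.42) · 4.42^4/4! ≈ 0.1914.

0.1914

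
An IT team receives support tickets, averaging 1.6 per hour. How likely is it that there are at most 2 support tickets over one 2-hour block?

Over the interval, μ = 1.6 × 2 = 3.2 (a 2-hour block = 2 hours).
P(N ≤ 2) = Σ_{j=0}^{2} e^(−μ) μ^j/j! ≈ 0.3799.

0.3799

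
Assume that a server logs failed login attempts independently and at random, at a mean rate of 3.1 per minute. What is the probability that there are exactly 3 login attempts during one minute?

0.2237

With mean μ = 3.1 per minute,
P(N = 3) = e^(−μ) μ^3/3! = e^(−3.1) · 3.1^3/6 ≈ 0.2237.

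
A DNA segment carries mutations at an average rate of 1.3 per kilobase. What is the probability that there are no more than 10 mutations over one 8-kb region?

Over the interval, μ = 1.3 × 8 = 10.4 (an 8-kb region = 8 kilobases).
P(N ≤ 10) = Σ_{j=0}^{10} e^(−μ) μ^j/j! ≈ 0.5331.

0.5331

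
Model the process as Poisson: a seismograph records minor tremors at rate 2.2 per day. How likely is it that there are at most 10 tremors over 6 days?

0.2349

Over the interval, μ = 2.2 × 6 = 13.2 (6 days).
P(N ≤ 10) = Σ_{j=0}^{10} e^(−μ) μ^j/j! ≈ 0.2349.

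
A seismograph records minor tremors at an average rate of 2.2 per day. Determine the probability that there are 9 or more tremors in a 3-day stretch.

Over the interval, μ = 2.2 × 3 = 6.6 (a 3-day stretch = 3 days).
P(N ≥ 9) = 1 − P(N ≤ 8) = 1 − Σ_{j=0}^{8} e^(−μ) μ^j/j! ≈ 0.2204.

0.2204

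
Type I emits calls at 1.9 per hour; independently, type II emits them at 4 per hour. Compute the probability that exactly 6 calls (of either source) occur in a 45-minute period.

0.1249

Independent Poisson processes superpose: combined rate λ = 1.9 + 4 = 5.9 per hour.
Over the interval, μ = 5.9 × 0.75 = 4.425 (a 45-minute period = 0.75 hours).
P(N = 6) = e^(−4.425) · 4.425^6/6! ≈ 0.1249.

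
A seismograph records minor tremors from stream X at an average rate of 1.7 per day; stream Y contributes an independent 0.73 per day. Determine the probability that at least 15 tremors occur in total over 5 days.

Independent Poisson processes superpose: combined rate λ = 1.7 + 0.73 = 2.43 per day.
Over the interval, μ = 2.43 × 5 = 12.15 (5 days).
P(N ≥ 15) = 1 − P(N ≤ 14) ≈ 0.2417.

0.2417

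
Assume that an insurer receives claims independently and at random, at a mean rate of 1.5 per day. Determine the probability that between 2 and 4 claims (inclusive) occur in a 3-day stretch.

0.4710

Over the interval, μ = 1.5 × 3 = 4.5 (a 3-day stretch = 3 days).
P(2 ≤ N ≤ 4) = Σ_{j=2}^{4} e^(−4.5) · 4.5^j/j! ≈ 0.4710.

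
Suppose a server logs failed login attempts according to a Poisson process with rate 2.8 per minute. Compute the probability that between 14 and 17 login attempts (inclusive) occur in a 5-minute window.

Over the interval, μ = 2.8 × 5 = 14 (a 5-minute window = 5 minutes).
P(14 ≤ N ≤ 17) = Σ_{j=14}^{17} e^(−14) · 14^j/j! ≈ 0.3628.

0.3628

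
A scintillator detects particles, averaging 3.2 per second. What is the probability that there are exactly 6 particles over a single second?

0.0608

With mean μ = 3.2 per second,
P(N = 6) = e^(−μ) μ^6/6! = e^(−3.2) · 3.2^6/720 ≈ 0.0608.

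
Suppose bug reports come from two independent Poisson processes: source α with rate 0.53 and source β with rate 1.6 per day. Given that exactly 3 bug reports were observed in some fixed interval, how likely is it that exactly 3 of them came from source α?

Given the total, each event is independently from source α with probability p = λ_α/(λ_α+λ_β) = 0.53/2.13 ≈ 0.2488.
So K ~ Binomial(3, 0.53/2.13): P(K = 3) = C(3,3) · (0.53/2.13)^3 · (1.6/2.13)^0 ≈ 0.0154.

0.0154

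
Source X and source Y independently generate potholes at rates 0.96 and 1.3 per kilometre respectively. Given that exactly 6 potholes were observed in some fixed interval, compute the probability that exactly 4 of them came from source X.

0.1616

Given the total, each event is independently from source X with probability p = λ_X/(λ_X+λ_Y) = 0.96/2.26 ≈ 0.4248.
So K ~ Binomial(6, 0.96/2.26): P(K = 4) = C(6,4) · (0.96/2.26)^4 · (1.3/2.26)^2 ≈ 0.1616.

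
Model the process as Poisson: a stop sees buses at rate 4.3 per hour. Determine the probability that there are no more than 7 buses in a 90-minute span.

Over the interval, μ = 4.3 × 1.5 = 6.45 (a 90-minute span = 1.5 hours).
P(N ≤ 7) = Σ_{j=0}^{7} e^(−μ) μ^j/j! ≈ 0.6801.

0.6801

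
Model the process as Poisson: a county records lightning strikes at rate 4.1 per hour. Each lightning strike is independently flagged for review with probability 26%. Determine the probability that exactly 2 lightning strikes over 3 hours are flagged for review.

Thinning: the lightning strikes that are flagged for review themselves form a Poisson process with rate 0.26 × 4.1 = 1.066 per hour.
Over the interval, μ = 1.066 × 3 = 3.198 (3 hours).
P(N = 2) = e^(−3.198) · 3.198^2/2! ≈ 0.2089.

0.2089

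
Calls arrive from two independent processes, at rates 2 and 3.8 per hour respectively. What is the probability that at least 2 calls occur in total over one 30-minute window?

0.7854

Independent Poisson processes superpose: combined rate λ = 2 + 3.8 = 5.8 per hour.
Over the interval, μ = 5.8 × 0.5 = 2.9 (a 30-minute window = 0.5 hours).
P(N ≥ 2) = 1 − P(N ≤ 1) ≈ 0.7854.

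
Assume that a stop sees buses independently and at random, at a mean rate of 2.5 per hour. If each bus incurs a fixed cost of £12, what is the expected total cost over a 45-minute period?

E[N] = 2.5 × 0.75 = 1.875 (a 45-minute period = 0.75 hours); E[cost] = 1.875 × £12 = £22.5.

£22.5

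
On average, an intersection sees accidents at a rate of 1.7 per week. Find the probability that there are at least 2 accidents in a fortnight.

0.8532

Over the interval, μ = 1.7 × 2 = 3.4 (a fortnight = 2 weeks).
P(N ≥ 2) = 1 − P(N ≤ 1) = 1 − Σ_{j=0}^{1} e^(−μ) μ^j/j! ≈ 0.8532.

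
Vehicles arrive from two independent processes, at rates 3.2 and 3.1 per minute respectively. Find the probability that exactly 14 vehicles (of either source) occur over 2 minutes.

Independent Poisson processes superpose: combined rate λ = 3.2 + 3.1 = 6.3 per minute.
Over the interval, μ = 6.3 × 2 = 12.6 (2 minutes).
P(N = 14) = e^(−12.6) · 12.6^14/14! ≈ 0.0983.

0.0983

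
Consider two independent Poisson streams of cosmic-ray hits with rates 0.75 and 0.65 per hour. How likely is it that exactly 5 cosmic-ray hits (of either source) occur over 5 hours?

Independent Poisson processes superpose: combined rate λ = 0.75 + 0.65 = 1.4 per hour.
Over the interval, μ = 1.4 × 5 = 7 (5 hours).
P(N = 5) = e^(−7) · 7^5/5! ≈ 0.1277.

0.1277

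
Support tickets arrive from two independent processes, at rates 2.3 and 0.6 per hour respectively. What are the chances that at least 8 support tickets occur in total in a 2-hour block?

0.2290

Independent Poisson processes superpose: combined rate λ = 2.3 + 0.6 = 2.9 per hour.
Over the interval, μ = 2.9 × 2 = 5.8 (a 2-hour block = 2 hours).
P(N ≥ 8) = 1 − P(N ≤ 7) ≈ 0.2290.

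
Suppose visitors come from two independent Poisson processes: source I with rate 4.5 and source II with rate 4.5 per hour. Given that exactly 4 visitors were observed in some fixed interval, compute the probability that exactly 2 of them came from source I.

Given the total, each event is independently from source I with probability p = λ_I/(λ_I+λ_II) = 4.5/9 = 0.5000.
So K ~ Binomial(4, 4.5/9): P(K = 2) = C(4,2) · (4.5/9)^2 · (4.5/9)^2 ≈ 0.3750.

0.3750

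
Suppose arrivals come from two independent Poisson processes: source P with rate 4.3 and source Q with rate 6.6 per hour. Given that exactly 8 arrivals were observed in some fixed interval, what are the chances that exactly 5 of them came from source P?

0.1188

Given the total, each event is independently from source P with probability p = λ_P/(λ_P+λ_Q) = 4.3/10.9 ≈ 0.3945.
So K ~ Binomial(8, 4.3/10.9): P(K = 5) = C(8,5) · (4.3/10.9)^5 · (6.6/10.9)^3 ≈ 0.1188.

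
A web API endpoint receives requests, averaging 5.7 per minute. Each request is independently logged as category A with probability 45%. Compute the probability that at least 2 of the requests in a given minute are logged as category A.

0.7258

Thinning: the requests that are logged as category A themselves form a Poisson process with rate 0.45 × 5.7 = 2.565 per minute.
So μ = 2.565.
P(N ≥ 2) = 1 − P(N ≤ 1) ≈ 0.7258.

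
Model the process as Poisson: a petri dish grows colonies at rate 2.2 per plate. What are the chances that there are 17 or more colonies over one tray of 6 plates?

Over the interval, μ = 2.2 × 6 = 13.2 (a tray of 6 plates = 6 plates).
P(N ≥ 17) = 1 − P(N ≤ 16) = 1 − Σ_{j=0}^{16} e^(−μ) μ^j/j! ≈ 0.1792.

0.1792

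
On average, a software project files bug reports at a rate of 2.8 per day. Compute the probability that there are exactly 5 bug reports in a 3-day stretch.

Over the interval, μ = 2.8 × 3 = 8.4 (a 3-day stretch = 3 days).
P(N = 5) = e^(−μ) μ^5/5! = e^(−8.4) · 8.4^5/120 ≈ 0.0784.

0.0784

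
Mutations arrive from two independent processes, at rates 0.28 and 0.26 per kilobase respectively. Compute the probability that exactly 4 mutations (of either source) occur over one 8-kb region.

Independent Poisson processes superpose: combined rate λ = 0.28 + 0.26 = 0.54 per kilobase.
Over the interval, μ = 0.54 × 8 = 4.32 (an 8-kb region = 8 kilobases).
P(N = 4) = e^(−4.32) · 4.32^4/4! ≈ 0.1930.

0.1930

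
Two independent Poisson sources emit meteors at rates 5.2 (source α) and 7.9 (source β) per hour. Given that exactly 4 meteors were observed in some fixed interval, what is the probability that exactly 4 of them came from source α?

Given the total, each event is independently from source α with probability p = λ_α/(λ_α+λ_β) = 5.2/13.1 ≈ 0.3969.
So K ~ Binomial(4, 5.2/13.1): P(K = 4) = C(4,4) · (5.2/13.1)^4 · (7.9/13.1)^0 ≈ 0.0248.

0.0248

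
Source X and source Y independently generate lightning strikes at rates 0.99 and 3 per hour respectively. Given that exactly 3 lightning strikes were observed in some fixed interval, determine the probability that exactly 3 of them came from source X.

0.0153

Given the total, each event is independently from source X with probability p = λ_X/(λ_X+λ_Y) = 0.99/3.99 ≈ 0.2481.
So K ~ Binomial(3, 0.99/3.99): P(K = 3) = C(3,3) · (0.99/3.99)^3 · (3/3.99)^0 ≈ 0.0153.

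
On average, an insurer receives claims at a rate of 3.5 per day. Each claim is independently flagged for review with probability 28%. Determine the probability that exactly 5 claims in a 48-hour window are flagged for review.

Thinning: the claims that are flagged for review themselves form a Poisson process with rate 0.28 × 3.5 = 0.98 per day.
Over the interval, μ = 0.98 × 2 = 1.96 (a 48-hour window = 2 days).
P(N = 5) = e^(−1.96) · 1.96^5/5! ≈ 0.0340.

0.0340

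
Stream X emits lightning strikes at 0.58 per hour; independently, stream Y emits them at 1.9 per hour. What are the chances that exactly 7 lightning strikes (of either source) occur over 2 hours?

0.1028

Independent Poisson processes superpose: combined rate λ = 0.58 + 1.9 = 2.48 per hour.
Over the interval, μ = 2.48 × 2 = 4.96 (2 hours).
P(N = 7) = e^(−4.96) · 4.96^7/7! ≈ 0.1028.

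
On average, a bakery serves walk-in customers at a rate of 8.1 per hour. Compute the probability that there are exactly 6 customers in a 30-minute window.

0.1068

Over the interval, μ = 8.1 × 0.5 = 4.05 (a 30-minute window = 0.5 hours).
P(N = 6) = e^(−μ) μ^6/6! = e^(−4.05) · 4.05^6/720 ≈ 0.1068.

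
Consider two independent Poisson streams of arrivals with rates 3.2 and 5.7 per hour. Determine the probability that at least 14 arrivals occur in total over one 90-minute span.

Independent Poisson processes superpose: combined rate λ = 3.2 + 5.7 = 8.9 per hour.
Over the interval, μ = 8.9 × 1.5 = 13.35 (a 90-minute span = 1.5 hours).
P(N ≥ 14) = 1 − P(N ≤ 13) ≈ 0.4654.

0.4654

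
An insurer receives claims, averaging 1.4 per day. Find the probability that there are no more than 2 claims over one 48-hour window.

Over the interval, μ = 1.4 × 2 = 2.8 (a 48-hour window = 2 days).
P(N ≤ 2) = Σ_{j=0}^{2} e^(−μ) μ^j/j! ≈ 0.4695.

0.4695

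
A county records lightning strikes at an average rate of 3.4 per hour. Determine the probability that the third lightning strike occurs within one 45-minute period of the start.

0.4689

Over the interval, μ = 3.4 × 0.75 = 2.55 (a 45-minute period = 0.75 hours).
The third arrival falls in the interval iff at least 3 events occur there: P(S_3 ≤ t) = P(N ≥ 3) = 1 − P(N ≤ 2) ≈ 0.4689.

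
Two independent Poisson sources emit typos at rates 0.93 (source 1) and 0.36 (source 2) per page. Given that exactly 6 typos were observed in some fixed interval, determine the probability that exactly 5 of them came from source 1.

Given the total, each event is independently from source 1 with probability p = λ_1/(λ_1+λ_2) = 0.93/1.29 ≈ 0.7209.
So K ~ Binomial(6, 0.93/1.29): P(K = 5) = C(6,5) · (0.93/1.29)^5 · (0.36/1.29)^1 ≈ 0.3261.

0.3261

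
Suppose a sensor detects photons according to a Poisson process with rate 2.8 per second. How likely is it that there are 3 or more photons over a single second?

With mean μ = 2.8 per second,
P(N ≥ 3) = 1 − P(N ≤ 2) = 1 − Σ_{j=0}^{2} e^(−μ) μ^j/j! ≈ 0.5305.

0.5305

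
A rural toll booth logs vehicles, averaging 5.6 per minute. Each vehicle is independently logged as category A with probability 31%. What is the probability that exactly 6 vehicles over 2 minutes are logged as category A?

0.0756

Thinning: the vehicles that are logged as category A themselves form a Poisson process with rate 0.31 × 5.6 = 1.736 per minute.
Over the interval, μ = 1.736 × 2 = 3.472 (2 minutes).
P(N = 6) = e^(−3.472) · 3.472^6/6! ≈ 0.0756.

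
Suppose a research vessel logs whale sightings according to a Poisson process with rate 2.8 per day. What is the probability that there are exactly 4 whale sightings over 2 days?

0.1515

Over the interval, μ = 2.8 × 2 = 5.6 (2 days).
P(N = 4) = e^(−μ) μ^4/4! = e^(−5.6) · 5.6^4/24 ≈ 0.1515.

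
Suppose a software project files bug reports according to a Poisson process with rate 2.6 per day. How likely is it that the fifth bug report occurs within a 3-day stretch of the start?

Over the interval, μ = 2.6 × 3 = 7.8 (a 3-day stretch = 3 days).
The fifth arrival falls in the interval iff at least 5 events occur there: P(S_5 ≤ t) = P(N ≥ 5) = 1 − P(N ≤ 4) ≈ 0.8883.

0.8883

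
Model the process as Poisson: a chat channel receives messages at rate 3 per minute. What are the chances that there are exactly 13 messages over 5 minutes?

0.0956

Over the interval, μ = 3 × 5 = 15 (5 minutes).
P(N = 13) = e^(−μ) μ^13/13! = e^(−15) · 15^13/6227020800 ≈ 0.0956.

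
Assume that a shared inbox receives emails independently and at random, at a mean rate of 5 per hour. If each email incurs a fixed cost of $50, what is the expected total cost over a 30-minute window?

$125

E[N] = 5 × 0.5 = 2.5 (a 30-minute window = 0.5 hours); E[cost] = 2.5 × $50 = $125.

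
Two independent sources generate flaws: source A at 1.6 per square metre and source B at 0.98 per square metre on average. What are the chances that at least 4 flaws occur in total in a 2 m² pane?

0.7567

Independent Poisson processes superpose: combined rate λ = 1.6 + 0.98 = 2.58 per square metre.
Over the interval, μ = 2.58 × 2 = 5.16 (a 2 m² pane = 2 square metres).
P(N ≥ 4) = 1 − P(N ≤ 3) ≈ 0.7567.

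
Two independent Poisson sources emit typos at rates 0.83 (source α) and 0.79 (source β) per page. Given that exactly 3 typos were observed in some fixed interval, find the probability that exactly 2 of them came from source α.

0.3840

Given the total, each event is independently from source α with probability p = λ_α/(λ_α+λ_β) = 0.83/1.62 ≈ 0.5123.
So K ~ Binomial(3, 0.83/1.62): P(K = 2) = C(3,2) · (0.83/1.62)^2 · (0.79/1.62)^1 ≈ 0.3840.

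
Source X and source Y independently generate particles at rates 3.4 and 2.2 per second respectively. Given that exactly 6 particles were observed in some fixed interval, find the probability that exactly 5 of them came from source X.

0.1945

Given the total, each event is independently from source X with probability p = λ_X/(λ_X+λ_Y) = 3.4/5.6 ≈ 0.6071.
So K ~ Binomial(6, 3.4/5.6): P(K = 5) = C(6,5) · (3.4/5.6)^5 · (2.2/5.6)^1 ≈ 0.1945.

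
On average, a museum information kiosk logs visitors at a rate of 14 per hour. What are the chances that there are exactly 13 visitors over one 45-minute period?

Over the interval, μ = 14 × 0.75 = 10.5 (a 45-minute period = 0.75 hours).
P(N = 13) = e^(−μ) μ^13/13! = e^(−10.5) · 10.5^13/6227020800 ≈ 0.0834.

0.0834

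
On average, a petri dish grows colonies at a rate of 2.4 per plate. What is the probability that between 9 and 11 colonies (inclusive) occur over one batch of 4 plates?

Over the interval, μ = 2.4 × 4 = 9.6 (a batch of 4 plates = 4 plates).
P(9 ≤ N ≤ 11) = Σ_{j=9}^{11} e^(−9.6) · 9.6^j/j! ≈ 0.3616.

0.3616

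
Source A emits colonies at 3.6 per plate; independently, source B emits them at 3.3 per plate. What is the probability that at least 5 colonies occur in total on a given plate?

Independent Poisson processes superpose: combined rate λ = 3.6 + 3.3 = 6.9 per plate.
So μ = 6.9.
P(N ≥ 5) = 1 − P(N ≤ 4) ≈ 0.8177.

0.8177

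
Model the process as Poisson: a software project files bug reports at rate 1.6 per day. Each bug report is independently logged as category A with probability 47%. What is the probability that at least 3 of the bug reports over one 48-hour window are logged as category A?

0.1922

Thinning: the bug reports that are logged as category A themselves form a Poisson process with rate 0.47 × 1.6 = 0.752 per day.
Over the interval, μ = 0.752 × 2 = 1.504 (a 48-hour window = 2 days).
P(N ≥ 3) = 1 − P(N ≤ 2) ≈ 0.1922.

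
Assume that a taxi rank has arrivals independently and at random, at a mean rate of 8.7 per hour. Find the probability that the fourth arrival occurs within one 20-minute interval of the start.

0.3304

Over the interval, μ = 8.7 × 1/3 = 2.9 (a 20-minute interval = 1/3 hours).
The fourth arrival falls in the interval iff at least 4 events occur there: P(S_4 ≤ t) = P(N ≥ 4) = 1 − P(N ≤ 3) ≈ 0.3304.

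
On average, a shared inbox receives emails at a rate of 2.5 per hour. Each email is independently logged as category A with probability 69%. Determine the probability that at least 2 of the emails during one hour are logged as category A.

0.5145

Thinning: the emails that are logged as category A themselves form a Poisson process with rate 0.69 × 2.5 = 1.725 per hour.
So μ = 1.725.
P(N ≥ 2) = 1 − P(N ≤ 1) ≈ 0.5145.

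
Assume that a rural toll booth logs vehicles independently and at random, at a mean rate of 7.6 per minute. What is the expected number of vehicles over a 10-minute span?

76

E[N] = λt = 7.6 × 10 = 76 (a 10-minute span = 10 minutes).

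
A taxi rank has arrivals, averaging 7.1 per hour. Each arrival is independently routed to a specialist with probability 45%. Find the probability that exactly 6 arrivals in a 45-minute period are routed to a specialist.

0.0239

Thinning: the arrivals that are routed to a specialist themselves form a Poisson process with rate 0.45 × 7.1 = 3.195 per hour.
Over the interval, μ = 3.195 × 0.75 = 2.39625 (a 45-minute period = 0.75 hours).
P(N = 6) = e^(−2.39625) · 2.39625^6/6! ≈ 0.0239.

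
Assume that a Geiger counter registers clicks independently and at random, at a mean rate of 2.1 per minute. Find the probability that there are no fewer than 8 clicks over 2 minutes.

0.0639

Over the interval, μ = 2.1 × 2 = 4.2 (2 minutes).
P(N ≥ 8) = 1 − P(N ≤ 7) = 1 − Σ_{j=0}^{7} e^(−μ) μ^j/j! ≈ 0.0639.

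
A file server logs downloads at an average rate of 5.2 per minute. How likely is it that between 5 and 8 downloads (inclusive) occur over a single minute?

0.5119

With mean μ = 5.2 per minute,
P(5 ≤ N ≤ 8) = Σ_{j=5}^{8} e^(−5.2) · 5.2^j/j! ≈ 0.5119.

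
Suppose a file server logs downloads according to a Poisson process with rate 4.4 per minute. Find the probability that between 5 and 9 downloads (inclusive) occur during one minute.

With mean μ = 4.4 per minute,
P(5 ≤ N ≤ 9) = Σ_{j=5}^{9} e^(−4.4) · 4.4^j/j! ≈ 0.4339.

0.4339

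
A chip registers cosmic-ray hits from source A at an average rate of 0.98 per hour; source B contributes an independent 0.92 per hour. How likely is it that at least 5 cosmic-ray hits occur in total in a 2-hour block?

Independent Poisson processes superpose: combined rate λ = 0.98 + 0.92 = 1.9 per hour.
Over the interval, μ = 1.9 × 2 = 3.8 (a 2-hour block = 2 hours).
P(N ≥ 5) = 1 − P(N ≤ 4) ≈ 0.3322.

0.3322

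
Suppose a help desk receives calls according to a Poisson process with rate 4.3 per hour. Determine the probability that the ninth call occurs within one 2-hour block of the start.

0.4906

Over the interval, μ = 4.3 × 2 = 8.6 (a 2-hour block = 2 hours).
The ninth arrival falls in the interval iff at least 9 events occur there: P(S_9 ≤ t) = P(N ≥ 9) = 1 − P(N ≤ 8) ≈ 0.4906.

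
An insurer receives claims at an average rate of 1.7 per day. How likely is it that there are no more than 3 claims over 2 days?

Over the interval, μ = 1.7 × 2 = 3.4 (2 days).
P(N ≤ 3) = Σ_{j=0}^{3} e^(−μ) μ^j/j! ≈ 0.5584.

0.5584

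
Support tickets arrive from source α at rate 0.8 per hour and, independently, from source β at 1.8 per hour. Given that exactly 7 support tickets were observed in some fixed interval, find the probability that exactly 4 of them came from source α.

0.1041

Given the total, each event is independently from source α with probability p = λ_α/(λ_α+λ_β) = 0.8/2.6 ≈ 0.3077.
So K ~ Binomial(7, 0.8/2.6): P(K = 4) = C(7,4) · (0.8/2.6)^4 · (1.8/2.6)^3 ≈ 0.1041.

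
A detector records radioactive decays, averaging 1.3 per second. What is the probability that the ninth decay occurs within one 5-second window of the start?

0.2084

Over the interval, μ = 1.3 × 5 = 6.5 (a 5-second window = 5 seconds).
The ninth arrival falls in the interval iff at least 9 events occur there: P(S_9 ≤ t) = P(N ≥ 9) = 1 − P(N ≤ 8) ≈ 0.2084.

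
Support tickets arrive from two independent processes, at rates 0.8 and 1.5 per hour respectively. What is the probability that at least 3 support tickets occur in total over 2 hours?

0.8374

Independent Poisson processes superpose: combined rate λ = 0.8 + 1.5 = 2.3 per hour.
Over the interval, μ = 2.3 × 2 = 4.6 (2 hours).
P(N ≥ 3) = 1 − P(N ≤ 2) ≈ 0.8374.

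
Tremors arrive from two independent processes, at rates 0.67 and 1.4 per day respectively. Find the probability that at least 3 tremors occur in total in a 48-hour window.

0.7817

Independent Poisson processes superpose: combined rate λ = 0.67 + 1.4 = 2.07 per day.
Over the interval, μ = 2.07 × 2 = 4.14 (a 48-hour window = 2 days).
P(N ≥ 3) = 1 − P(N ≤ 2) ≈ 0.7817.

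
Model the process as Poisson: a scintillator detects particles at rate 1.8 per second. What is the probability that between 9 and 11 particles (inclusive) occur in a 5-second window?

0.3474

Over the interval, μ = 1.8 × 5 = 9 (a 5-second window = 5 seconds).
P(9 ≤ N ≤ 11) = Σ_{j=9}^{11} e^(−9) · 9^j/j! ≈ 0.3474.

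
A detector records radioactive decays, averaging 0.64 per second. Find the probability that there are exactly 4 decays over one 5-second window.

0.1781

Over the interval, μ = 0.64 × 5 = 3.2 (a 5-second window = 5 seconds).
P(N = 4) = e^(−μ) μ^4/4! = e^(−3.2) · 3.2^4/24 ≈ 0.1781.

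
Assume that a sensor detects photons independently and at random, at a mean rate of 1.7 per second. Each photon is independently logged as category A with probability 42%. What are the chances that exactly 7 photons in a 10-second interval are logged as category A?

Thinning: the photons that are logged as category A themselves form a Poisson process with rate 0.42 × 1.7 = 0.714 per second.
Over the interval, μ = 0.714 × 10 = 7.14 (a 10-second interval = 10 seconds).
P(N = 7) = e^(−7.14) · 7.14^7/7! ≈ 0.1488.

0.1488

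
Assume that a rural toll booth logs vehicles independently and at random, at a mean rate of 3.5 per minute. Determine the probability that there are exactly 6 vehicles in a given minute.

With mean μ = 3.5 per minute,
P(N = 6) = e^(−μ) μ^6/6! = e^(−3.5) · 3.5^6/720 ≈ 0.0771.

0.0771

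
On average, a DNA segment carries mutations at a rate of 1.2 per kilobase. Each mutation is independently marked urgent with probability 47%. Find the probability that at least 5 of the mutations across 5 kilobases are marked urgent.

Thinning: the mutations that are marked urgent themselves form a Poisson process with rate 0.47 × 1.2 = 0.564 per kilobase.
Over the interval, μ = 0.564 × 5 = 2.82 (5 kilobases).
P(N ≥ 5) = 1 − P(N ≤ 4) ≈ 0.1555.

0.1555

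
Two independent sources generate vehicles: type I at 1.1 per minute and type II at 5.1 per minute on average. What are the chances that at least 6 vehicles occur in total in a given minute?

Independent Poisson processes superpose: combined rate λ = 1.1 + 5.1 = 6.2 per minute.
So μ = 6.2.
P(N ≥ 6) = 1 − P(N ≤ 5) ≈ 0.5859.

0.5859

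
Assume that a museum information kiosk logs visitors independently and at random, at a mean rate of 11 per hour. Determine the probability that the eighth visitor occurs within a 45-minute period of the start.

Over the interval, μ = 11 × 0.75 = 8.25 (a 45-minute period = 0.75 hours).
The eighth arrival falls in the interval iff at least 8 events occur there: P(S_8 ≤ t) = P(N ≥ 8) = 1 − P(N ≤ 7) ≈ 0.5814.

0.5814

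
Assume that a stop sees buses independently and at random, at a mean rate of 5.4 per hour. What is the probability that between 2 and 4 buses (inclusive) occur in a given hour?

0.3444

With mean μ = 5.4 per hour,
P(2 ≤ N ≤ 4) = Σ_{j=2}^{4} e^(−5.4) · 5.4^j/j! ≈ 0.3444.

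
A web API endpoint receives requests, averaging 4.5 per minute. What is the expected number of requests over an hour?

E[N] = λt = 4.5 × 60 = 270 (an hour = 60 minutes).

270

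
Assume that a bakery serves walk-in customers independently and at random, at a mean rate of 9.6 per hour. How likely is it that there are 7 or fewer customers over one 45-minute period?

Over the interval, μ = 9.6 × 0.75 = 7.2 (a 45-minute period = 0.75 hours).
P(N ≤ 7) = Σ_{j=0}^{7} e^(−μ) μ^j/j! ≈ 0.5689.

0.5689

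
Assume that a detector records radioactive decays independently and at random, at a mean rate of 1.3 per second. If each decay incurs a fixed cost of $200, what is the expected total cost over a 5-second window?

$1300

E[N] = 1.3 × 5 = 6.5 (a 5-second window = 5 seconds); E[cost] = 6.5 × $200 = $1300.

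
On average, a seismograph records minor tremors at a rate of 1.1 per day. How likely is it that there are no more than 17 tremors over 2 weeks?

Over the interval, μ = 1.1 × 14 = 15.4 (2 weeks = 14 days).
P(N ≤ 17) = Σ_{j=0}^{17} e^(−μ) μ^j/j! ≈ 0.7141.

0.7141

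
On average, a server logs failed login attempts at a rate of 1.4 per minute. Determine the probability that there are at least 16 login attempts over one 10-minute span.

0.3306

Over the interval, μ = 1.4 × 10 = 14 (a 10-minute span = 10 minutes).
P(N ≥ 16) = 1 − P(N ≤ 15) = 1 − Σ_{j=0}^{15} e^(−μ) μ^j/j! ≈ 0.3306.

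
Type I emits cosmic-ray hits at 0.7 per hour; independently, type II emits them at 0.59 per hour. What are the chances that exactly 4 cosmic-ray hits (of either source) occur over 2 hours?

Independent Poisson processes superpose: combined rate λ = 0.7 + 0.59 = 1.29 per hour.
Over the interval, μ = 1.29 × 2 = 2.58 (2 hours).
P(N = 4) = e^(−2.58) · 2.58^4/4! ≈ 0.1399.

0.1399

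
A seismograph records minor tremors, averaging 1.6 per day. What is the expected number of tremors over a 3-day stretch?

E[N] = λt = 1.6 × 3 = 4.8 (a 3-day stretch = 3 days).

4.8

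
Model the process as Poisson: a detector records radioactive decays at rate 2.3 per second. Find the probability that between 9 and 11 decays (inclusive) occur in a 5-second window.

0.3292

Over the interval, μ = 2.3 × 5 = 11.5 (a 5-second window = 5 seconds).
P(9 ≤ N ≤ 11) = Σ_{j=9}^{11} e^(−11.5) · 11.5^j/j! ≈ 0.3292.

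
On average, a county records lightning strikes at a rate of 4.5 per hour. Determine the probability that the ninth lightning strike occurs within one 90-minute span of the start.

Over the interval, μ = 4.5 × 1.5 = 6.75 (a 90-minute span = 1.5 hours).
The ninth arrival falls in the interval iff at least 9 events occur there: P(S_9 ≤ t) = P(N ≥ 9) = 1 − P(N ≤ 8) ≈ 0.2389.

0.2389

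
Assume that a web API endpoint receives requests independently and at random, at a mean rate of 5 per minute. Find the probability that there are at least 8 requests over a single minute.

With mean μ = 5 per minute,
P(N ≥ 8) = 1 − P(N ≤ 7) = 1 − Σ_{j=0}^{7} e^(−μ) μ^j/j! ≈ 0.1334.

0.1334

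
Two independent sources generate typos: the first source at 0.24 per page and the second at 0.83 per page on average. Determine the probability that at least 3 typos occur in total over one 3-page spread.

0.6222

Independent Poisson processes superpose: combined rate λ = 0.24 + 0.83 = 1.07 per page.
Over the interval, μ = 1.07 × 3 = 3.21 (a 3-page spread = 3 pages).
P(N ≥ 3) = 1 − P(N ≤ 2) ≈ 0.6222.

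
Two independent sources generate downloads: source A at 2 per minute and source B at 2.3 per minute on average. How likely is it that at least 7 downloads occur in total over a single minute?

Independent Poisson processes superpose: combined rate λ = 2 + 2.3 = 4.3 per minute.
So μ = 4.3.
P(N ≥ 7) = 1 − P(N ≤ 6) ≈ 0.1442.

0.1442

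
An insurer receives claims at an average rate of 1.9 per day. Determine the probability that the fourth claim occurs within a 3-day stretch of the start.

Over the interval, μ = 1.9 × 3 = 5.7 (a 3-day stretch = 3 days).
The fourth arrival falls in the interval iff at least 4 events occur there: P(S_4 ≤ t) = P(N ≥ 4) = 1 − P(N ≤ 3) ≈ 0.8200.

0.8200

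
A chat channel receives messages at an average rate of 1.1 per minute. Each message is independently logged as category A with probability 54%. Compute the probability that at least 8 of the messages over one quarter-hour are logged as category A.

0.6655

Thinning: the messages that are logged as category A themselves form a Poisson process with rate 0.54 × 1.1 = 0.594 per minute.
Over the interval, μ = 0.594 × 15 = 8.91 (a quarter-hour = 15 minutes).
P(N ≥ 8) = 1 − P(N ≤ 7) ≈ 0.6655.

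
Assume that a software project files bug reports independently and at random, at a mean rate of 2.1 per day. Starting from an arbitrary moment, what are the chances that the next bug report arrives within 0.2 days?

Inter-arrival times are exponential with rate λ = 2.1 per day.
P(T ≤ 0.2) = 1 − e^(−λt) = 1 − e^(−2.1 × 0.2) = 1 − e^(−0.42) ≈ 0.3430.

0.3430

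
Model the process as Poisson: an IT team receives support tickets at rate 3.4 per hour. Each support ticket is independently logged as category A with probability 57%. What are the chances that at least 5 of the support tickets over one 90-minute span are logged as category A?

0.1694

Thinning: the support tickets that are logged as category A themselves form a Poisson process with rate 0.57 × 3.4 = 1.938 per hour.
Over the interval, μ = 1.938 × 1.5 = 2.907 (a 90-minute span = 1.5 hours).
P(N ≥ 5) = 1 − P(N ≤ 4) ≈ 0.1694.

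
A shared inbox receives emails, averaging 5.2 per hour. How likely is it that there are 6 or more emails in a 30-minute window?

0.0490

Over the interval, μ = 5.2 × 0.5 = 2.6 (a 30-minute window = 0.5 hours).
P(N ≥ 6) = 1 − P(N ≤ 5) = 1 − Σ_{j=0}^{5} e^(−μ) μ^j/j! ≈ 0.0490.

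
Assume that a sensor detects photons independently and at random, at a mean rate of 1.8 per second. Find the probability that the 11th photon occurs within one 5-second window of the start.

0.2940

Over the interval, μ = 1.8 × 5 = 9 (a 5-second window = 5 seconds).
The 11th arrival falls in the interval iff at least 11 events occur there: P(S_11 ≤ t) = P(N ≥ 11) = 1 − P(N ≤ 10) ≈ 0.2940.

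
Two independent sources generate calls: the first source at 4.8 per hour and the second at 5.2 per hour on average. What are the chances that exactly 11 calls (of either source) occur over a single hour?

Independent Poisson processes superpose: combined rate λ = 4.8 + 5.2 = 10 per hour.
So μ = 10.
P(N = 11) = e^(−10) · 10^11/11! ≈ 0.1137.

0.1137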